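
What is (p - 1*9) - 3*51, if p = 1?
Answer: -161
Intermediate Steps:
(p - 1*9) - 3*51 = (1 - 1*9) - 3*51 = (1 - 9) - 153 = -8 - 153 = -161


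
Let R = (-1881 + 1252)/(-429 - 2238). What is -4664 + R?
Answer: -12438259/2667 ≈ -4663.8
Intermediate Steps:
R = 629/2667 (R = -629/(-2667) = -629*(-1/2667) = 629/2667 ≈ 0.23585)
-4664 + R = -4664 + 629/2667 = -12438259/2667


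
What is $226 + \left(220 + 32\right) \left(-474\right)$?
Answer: $-119222$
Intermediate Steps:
$226 + \left(220 + 32\right) \left(-474\right) = 226 + 252 \left(-474\right) = 226 - 119448 = -119222$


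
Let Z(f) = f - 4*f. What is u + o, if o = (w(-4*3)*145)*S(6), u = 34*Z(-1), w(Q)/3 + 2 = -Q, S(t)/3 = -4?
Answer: -52098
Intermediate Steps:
S(t) = -12 (S(t) = 3*(-4) = -12)
Z(f) = -3*f
w(Q) = -6 - 3*Q (w(Q) = -6 + 3*(-Q) = -6 - 3*Q)
u = 102 (u = 34*(-3*(-1)) = 34*3 = 102)
o = -52200 (o = ((-6 - (-12)*3)*145)*(-12) = ((-6 - 3*(-12))*145)*(-12) = ((-6 + 36)*145)*(-12) = (30*145)*(-12) = 4350*(-12) = -52200)
u + o = 102 - 52200 = -52098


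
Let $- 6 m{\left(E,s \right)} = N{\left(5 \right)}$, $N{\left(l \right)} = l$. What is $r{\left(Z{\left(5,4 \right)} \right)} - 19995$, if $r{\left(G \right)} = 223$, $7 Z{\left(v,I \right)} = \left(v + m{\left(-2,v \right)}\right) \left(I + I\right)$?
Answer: $-19772$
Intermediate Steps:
$m{\left(E,s \right)} = - \frac{5}{6}$ ($m{\left(E,s \right)} = \left(- \frac{1}{6}\right) 5 = - \frac{5}{6}$)
$Z{\left(v,I \right)} = \frac{2 I \left(- \frac{5}{6} + v\right)}{7}$ ($Z{\left(v,I \right)} = \frac{\left(v - \frac{5}{6}\right) \left(I + I\right)}{7} = \frac{\left(- \frac{5}{6} + v\right) 2 I}{7} = \frac{2 I \left(- \frac{5}{6} + v\right)}{7}$)
$r{\left(Z{\left(5,4 \right)} \right)} - 19995 = 223 - 19995 = -19772$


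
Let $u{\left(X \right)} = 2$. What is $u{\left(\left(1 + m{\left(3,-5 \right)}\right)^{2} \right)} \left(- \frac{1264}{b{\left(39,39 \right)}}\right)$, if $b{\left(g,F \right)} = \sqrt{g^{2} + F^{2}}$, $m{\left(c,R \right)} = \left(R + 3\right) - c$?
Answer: $- \frac{1264 \sqrt{2}}{39} \approx -45.835$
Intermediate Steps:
$m{\left(c,R \right)} = 3 + R - c$ ($m{\left(c,R \right)} = \left(3 + R\right) - c = 3 + R - c$)
$b{\left(g,F \right)} = \sqrt{F^{2} + g^{2}}$
$u{\left(\left(1 + m{\left(3,-5 \right)}\right)^{2} \right)} \left(- \frac{1264}{b{\left(39,39 \right)}}\right) = 2 \left(- \frac{1264}{\sqrt{39^{2} + 39^{2}}}\right) = 2 \left(- \frac{1264}{\sqrt{1521 + 1521}}\right) = 2 \left(- \frac{1264}{\sqrt{3042}}\right) = 2 \left(- \frac{1264}{39 \sqrt{2}}\right) = 2 \left(- 1264 \frac{\sqrt{2}}{78}\right) = 2 \left(- \frac{632 \sqrt{2}}{39}\right) = - \frac{1264 \sqrt{2}}{39}$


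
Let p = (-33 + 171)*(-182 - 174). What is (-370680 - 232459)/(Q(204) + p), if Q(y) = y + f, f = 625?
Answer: 603139/48299 ≈ 12.488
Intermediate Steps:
p = -49128 (p = 138*(-356) = -49128)
Q(y) = 625 + y (Q(y) = y + 625 = 625 + y)
(-370680 - 232459)/(Q(204) + p) = (-370680 - 232459)/((625 + 204) - 49128) = -603139/(829 - 49128) = -603139/(-48299) = -603139*(-1/48299) = 603139/48299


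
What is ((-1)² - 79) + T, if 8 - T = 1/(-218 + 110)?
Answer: -7559/108 ≈ -69.991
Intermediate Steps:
T = 865/108 (T = 8 - 1/(-218 + 110) = 8 - 1/(-108) = 8 - 1*(-1/108) = 8 + 1/108 = 865/108 ≈ 8.0093)
((-1)² - 79) + T = ((-1)² - 79) + 865/108 = (1 - 79) + 865/108 = -78 + 865/108 = -7559/108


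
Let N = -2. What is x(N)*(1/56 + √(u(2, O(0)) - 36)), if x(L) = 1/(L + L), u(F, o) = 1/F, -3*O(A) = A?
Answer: -1/224 - I*√142/8 ≈ -0.0044643 - 1.4895*I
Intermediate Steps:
O(A) = -A/3
x(L) = 1/(2*L)
x(N)*(1/56 + √(u(2, O(0)) - 36)) = ((½)/(-2))*(1/56 + √(1/2 - 36)) = ((½)*(-½))*(1/56 + √(½ - 36)) = -(1/56 + √(-71/2))/4 = -(1/56 + I*√142/2)/4 = -1/224 - I*√142/8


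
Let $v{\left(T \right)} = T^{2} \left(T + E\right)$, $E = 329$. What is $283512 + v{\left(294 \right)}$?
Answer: $54133140$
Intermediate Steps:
$v{\left(T \right)} = T^{2} \left(329 + T\right)$ ($v{\left(T \right)} = T^{2} \left(T + 329\right) = T^{2} \left(329 + T\right)$)
$283512 + v{\left(294 \right)} = 283512 + 294^{2} \left(329 + 294\right) = 283512 + 86436 \cdot 623 = 283512 + 53849628 = 54133140$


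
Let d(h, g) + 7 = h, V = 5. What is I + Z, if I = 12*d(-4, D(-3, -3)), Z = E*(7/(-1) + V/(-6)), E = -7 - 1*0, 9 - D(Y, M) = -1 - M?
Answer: -463/6 ≈ -77.167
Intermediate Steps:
D(Y, M) = 10 + M (D(Y, M) = 9 - (-1 - M) = 9 + (1 + M) = 10 + M)
E = -7 (E = -7 + 0 = -7)
d(h, g) = -7 + h
Z = 329/6 (Z = -7*(7/(-1) + 5/(-6)) = -7*(7*(-1) + 5*(-1/6)) = -7*(-7 - 5/6) = -7*(-47/6) = 329/6 ≈ 54.833)
I = -132 (I = 12*(-7 - 4) = 12*(-11) = -132)
I + Z = -132 + 329/6 = -463/6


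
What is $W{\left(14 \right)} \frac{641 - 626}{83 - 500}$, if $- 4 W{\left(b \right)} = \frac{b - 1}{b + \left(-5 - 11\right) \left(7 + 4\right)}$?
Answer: $- \frac{65}{90072} \approx -0.00072164$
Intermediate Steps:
$W{\left(b \right)} = - \frac{-1 + b}{4 \left(-176 + b\right)}$ ($W{\left(b \right)} = - \frac{\left(b - 1\right) \frac{1}{b + \left(-5 - 11\right) \left(7 + 4\right)}}{4} = - \frac{\left(-1 + b\right) \frac{1}{b - 176}}{4} = - \frac{\left(-1 + b\right) \frac{1}{-176 + b}}{4} = - \frac{\frac{1}{-176 + b} \left(-1 + b\right)}{4} = - \frac{-1 + b}{4 \left(-176 + b\right)}$)
$W{\left(14 \right)} \frac{641 - 626}{83 - 500} = \frac{1 - 14}{4 \left(-176 + 14\right)} \frac{641 - 626}{83 - 500} = \frac{1 - 14}{4 \left(-162\right)} \frac{15}{-417} = \frac{1}{4} \left(- \frac{1}{162}\right) \left(-13\right) 15 \left(- \frac{1}{417}\right) = \frac{13}{648} \left(- \frac{5}{139}\right) = - \frac{65}{90072}$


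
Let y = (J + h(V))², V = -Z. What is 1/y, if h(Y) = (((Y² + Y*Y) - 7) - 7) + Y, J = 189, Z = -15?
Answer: 1/409600 ≈ 2.4414e-6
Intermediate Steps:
V = 15 (V = -1*(-15) = 15)
h(Y) = -14 + Y + 2*Y² (h(Y) = (((Y² + Y²) - 7) - 7) + Y = ((2*Y² - 7) - 7) + Y = ((-7 + 2*Y²) - 7) + Y = (-14 + 2*Y²) + Y = -14 + Y + 2*Y²)
y = 409600 (y = (189 + (-14 + 15 + 2*15²))² = (189 + (-14 + 15 + 2*225))² = (189 + (-14 + 15 + 450))² = (189 + 451)² = 640² = 409600)
1/y = 1/409600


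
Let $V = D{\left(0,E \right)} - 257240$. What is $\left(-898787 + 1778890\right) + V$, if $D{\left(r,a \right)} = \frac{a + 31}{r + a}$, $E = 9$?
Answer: $\frac{5605807}{9} \approx 6.2287 \cdot 10^{5}$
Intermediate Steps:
$D{\left(r,a \right)} = \frac{31 + a}{a + r}$
$V = - \frac{2315120}{9}$ ($V = \frac{31 + 9}{9 + 0} - 257240 = \frac{1}{9} \cdot 40 - 257240 = \frac{40}{9} - 257240 = - \frac{2315120}{9} \approx -2.5724 \cdot 10^{5}$)
$\left(-898787 + 1778890\right) + V = \left(-898787 + 1778890\right) - \frac{2315120}{9} = 880103 - \frac{2315120}{9} = \frac{5605807}{9}$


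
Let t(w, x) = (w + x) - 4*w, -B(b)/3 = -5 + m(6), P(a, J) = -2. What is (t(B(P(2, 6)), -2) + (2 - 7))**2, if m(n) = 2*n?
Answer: 3136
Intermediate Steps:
B(b) = -21 (B(b) = -3*(-5 + 2*6) = -3*(-5 + 12) = -3*7 = -21)
t(w, x) = x - 3*w
(t(B(P(2, 6)), -2) + (2 - 7))**2 = ((-2 - 3*(-21)) + (2 - 7))**2 = ((-2 + 63) - 5)**2 = (61 - 5)**2 = 56**2 = 3136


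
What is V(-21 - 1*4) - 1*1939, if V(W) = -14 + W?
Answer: -1978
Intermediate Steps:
V(-21 - 1*4) - 1*1939 = (-14 + (-21 - 1*4)) - 1*1939 = (-14 + (-21 - 4)) - 1939 = (-14 - 25) - 1939 = -39 - 1939 = -1978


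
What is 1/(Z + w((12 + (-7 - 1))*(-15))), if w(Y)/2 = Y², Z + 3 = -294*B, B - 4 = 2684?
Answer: -1/783075 ≈ -1.2770e-6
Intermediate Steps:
B = 2688 (B = 4 + 2684 = 2688)
Z = -790275 (Z = -3 - 294*2688 = -3 - 790272 = -790275)
w(Y) = 2*Y²
1/(Z + w((12 + (-7 - 1))*(-15))) = 1/(-790275 + 2*((12 + (-7 - 1))*(-15))²) = 1/(-790275 + 2*((12 - 8)*(-15))²) = 1/(-790275 + 2*(4*(-15))²) = 1/(-790275 + 2*(-60)²) = 1/(-790275 + 2*3600) = 1/(-790275 + 7200) = 1/(-783075) = -1/783075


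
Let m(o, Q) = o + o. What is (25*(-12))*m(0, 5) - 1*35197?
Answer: -35197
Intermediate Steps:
m(o, Q) = 2*o
(25*(-12))*m(0, 5) - 1*35197 = (25*(-12))*(2*0) - 1*35197 = -300*0 - 35197 = 0 - 35197 = -35197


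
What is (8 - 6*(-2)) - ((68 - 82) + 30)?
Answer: 4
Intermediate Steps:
(8 - 6*(-2)) - ((68 - 82) + 30) = (8 + 12) - (-14 + 30) = 20 - 1*16 = 20 - 16 = 4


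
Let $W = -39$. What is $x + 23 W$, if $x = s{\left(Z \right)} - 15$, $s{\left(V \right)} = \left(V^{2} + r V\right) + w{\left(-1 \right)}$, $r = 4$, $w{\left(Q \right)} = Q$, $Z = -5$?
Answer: $-908$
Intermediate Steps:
$s{\left(V \right)} = -1 + V^{2} + 4 V$ ($s{\left(V \right)} = \left(V^{2} + 4 V\right) - 1 = -1 + V^{2} + 4 V$)
$x = -11$ ($x = \left(-1 + \left(-5\right)^{2} + 4 \left(-5\right)\right) - 15 = \left(-1 + 25 - 20\right) - 15 = 4 - 15 = -11$)
$x + 23 W = -11 + 23 \left(-39\right) = -11 - 897 = -908$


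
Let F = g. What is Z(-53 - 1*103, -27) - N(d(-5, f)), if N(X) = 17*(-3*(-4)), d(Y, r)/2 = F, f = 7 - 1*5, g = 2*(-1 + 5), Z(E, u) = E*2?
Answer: -516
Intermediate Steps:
Z(E, u) = 2*E
g = 8 (g = 2*4 = 8)
f = 2 (f = 7 - 5 = 2)
F = 8
d(Y, r) = 16 (d(Y, r) = 2*8 = 16)
N(X) = 204 (N(X) = 17*12 = 204)
Z(-53 - 1*103, -27) - N(d(-5, f)) = 2*(-53 - 1*103) - 1*204 = 2*(-53 - 103) - 204 = 2*(-156) - 204 = -312 - 204 = -516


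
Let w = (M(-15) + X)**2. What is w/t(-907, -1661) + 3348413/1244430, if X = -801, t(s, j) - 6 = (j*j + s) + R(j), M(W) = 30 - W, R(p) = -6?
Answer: 11276878091/3891332610 ≈ 2.8979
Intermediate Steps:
t(s, j) = s + j**2 (t(s, j) = 6 + ((j*j + s) - 6) = 6 + ((j**2 + s) - 6) = 6 + ((s + j**2) - 6) = 6 + (-6 + s + j**2) = s + j**2)
w = 571536 (w = ((30 - 1*(-15)) - 801)**2 = ((30 + 15) - 801)**2 = (45 - 801)**2 = (-756)**2 = 571536)
w/t(-907, -1661) + 3348413/1244430 = 571536/(-907 + (-1661)**2) + 3348413/1244430 = 571536/(-907 + 2758921) + 3348413*(1/1244430) = 571536/2758014 + 3348413/1244430 = 571536*(1/2758014) + 3348413/1244430 = 648/3127 + 3348413/1244430 = 11276878091/3891332610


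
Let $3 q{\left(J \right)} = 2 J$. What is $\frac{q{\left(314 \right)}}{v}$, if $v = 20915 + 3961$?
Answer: $\frac{157}{18657} \approx 0.0084151$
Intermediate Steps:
$q{\left(J \right)} = \frac{2 J}{3}$
$v = 24876$
$\frac{q{\left(314 \right)}}{v} = \frac{\frac{2}{3} \cdot 314}{24876} = \frac{628}{3} \cdot \frac{1}{24876} = \frac{157}{18657}$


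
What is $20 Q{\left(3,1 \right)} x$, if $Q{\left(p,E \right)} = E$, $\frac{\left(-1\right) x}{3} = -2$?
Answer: $120$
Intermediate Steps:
$x = 6$ ($x = \left(-3\right) \left(-2\right) = 6$)
$20 Q{\left(3,1 \right)} x = 20 \cdot 1 \cdot 6 = 20 \cdot 6 = 120$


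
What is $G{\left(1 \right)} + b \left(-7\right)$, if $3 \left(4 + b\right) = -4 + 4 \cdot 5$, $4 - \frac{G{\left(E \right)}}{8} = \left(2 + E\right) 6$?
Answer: $- \frac{364}{3} \approx -121.33$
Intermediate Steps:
$G{\left(E \right)} = -64 - 48 E$ ($G{\left(E \right)} = 32 - 8 \left(2 + E\right) 6 = 32 - 8 \left(12 + 6 E\right) = 32 - \left(96 + 48 E\right) = -64 - 48 E$)
$b = \frac{4}{3}$ ($b = -4 + \frac{-4 + 4 \cdot 5}{3} = -4 + \frac{-4 + 20}{3} = -4 + \frac{1}{3} \cdot 16 = -4 + \frac{16}{3} = \frac{4}{3} \approx 1.3333$)
$G{\left(1 \right)} + b \left(-7\right) = \left(-64 - 48\right) + \frac{4}{3} \left(-7\right) = \left(-64 - 48\right) - \frac{28}{3} = -112 - \frac{28}{3} = - \frac{364}{3}$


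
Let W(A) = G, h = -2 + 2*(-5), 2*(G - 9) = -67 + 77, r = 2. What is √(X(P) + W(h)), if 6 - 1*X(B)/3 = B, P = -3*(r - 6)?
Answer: 2*I ≈ 2.0*I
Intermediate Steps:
P = 12 (P = -3*(2 - 6) = -3*(-4) = 12)
G = 14 (G = 9 + (-67 + 77)/2 = 9 + (½)*10 = 9 + 5 = 14)
h = -12 (h = -2 - 10 = -12)
X(B) = 18 - 3*B
W(A) = 14
√(X(P) + W(h)) = √((18 - 3*12) + 14) = √((18 - 36) + 14) = √(-18 + 14) = √(-4) = 2*I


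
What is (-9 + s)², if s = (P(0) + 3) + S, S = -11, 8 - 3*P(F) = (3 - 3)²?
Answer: 1849/9 ≈ 205.44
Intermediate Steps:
P(F) = 8/3 (P(F) = 8/3 - (3 - 3)²/3 = 8/3 - ⅓*0² = 8/3 - ⅓*0 = 8/3 + 0 = 8/3)
s = -16/3 (s = (8/3 + 3) - 11 = 17/3 - 11 = -16/3 ≈ -5.3333)
(-9 + s)² = (-9 - 16/3)² = (-43/3)² = 1849/9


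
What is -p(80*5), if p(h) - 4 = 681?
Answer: -685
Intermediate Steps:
p(h) = 685 (p(h) = 4 + 681 = 685)
-p(80*5) = -1*685 = -685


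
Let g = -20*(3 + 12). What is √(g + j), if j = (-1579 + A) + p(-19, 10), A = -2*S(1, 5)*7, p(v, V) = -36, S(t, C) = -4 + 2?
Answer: I*√1887 ≈ 43.44*I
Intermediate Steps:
S(t, C) = -2
A = 28 (A = -2*(-2)*7 = 4*7 = 28)
g = -300 (g = -20*15 = -300)
j = -1587 (j = (-1579 + 28) - 36 = -1551 - 36 = -1587)
√(g + j) = √(-300 - 1587) = √(-1887) = I*√1887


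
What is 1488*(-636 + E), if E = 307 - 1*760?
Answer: -1620432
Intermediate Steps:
E = -453 (E = 307 - 760 = -453)
1488*(-636 + E) = 1488*(-636 - 453) = 1488*(-1089) = -1620432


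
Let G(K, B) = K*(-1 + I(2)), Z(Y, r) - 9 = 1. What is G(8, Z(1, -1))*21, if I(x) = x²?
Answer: 504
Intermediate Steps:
Z(Y, r) = 10 (Z(Y, r) = 9 + 1 = 10)
G(K, B) = 3*K (G(K, B) = K*(-1 + 2²) = K*(-1 + 4) = K*3 = 3*K)
G(8, Z(1, -1))*21 = (3*8)*21 = 24*21 = 504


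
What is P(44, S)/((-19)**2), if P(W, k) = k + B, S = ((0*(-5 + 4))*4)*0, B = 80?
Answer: 80/361 ≈ 0.22161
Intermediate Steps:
S = 0 (S = ((0*(-1))*4)*0 = (0*4)*0 = 0*0 = 0)
P(W, k) = 80 + k (P(W, k) = k + 80 = 80 + k)
P(44, S)/((-19)**2) = (80 + 0)/((-19)**2) = 80/361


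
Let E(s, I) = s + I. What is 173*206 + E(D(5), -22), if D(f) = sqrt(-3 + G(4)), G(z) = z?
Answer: 35617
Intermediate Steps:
D(f) = 1 (D(f) = sqrt(-3 + 4) = sqrt(1) = 1)
E(s, I) = I + s
173*206 + E(D(5), -22) = 173*206 + (-22 + 1) = 35638 - 21 = 35617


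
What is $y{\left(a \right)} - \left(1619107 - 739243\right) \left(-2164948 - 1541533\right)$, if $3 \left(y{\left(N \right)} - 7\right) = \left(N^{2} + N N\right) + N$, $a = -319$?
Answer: $\frac{9783597798976}{3} \approx 3.2612 \cdot 10^{12}$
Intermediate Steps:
$y{\left(N \right)} = 7 + \frac{N}{3} + \frac{2 N^{2}}{3}$ ($y{\left(N \right)} = 7 + \frac{\left(N^{2} + N N\right) + N}{3} = 7 + \frac{\left(N^{2} + N^{2}\right) + N}{3} = 7 + \frac{2 N^{2} + N}{3} = 7 + \frac{N + 2 N^{2}}{3} = 7 + \left(\frac{N}{3} + \frac{2 N^{2}}{3}\right) = 7 + \frac{N}{3} + \frac{2 N^{2}}{3}$)
$y{\left(a \right)} - \left(1619107 - 739243\right) \left(-2164948 - 1541533\right) = \left(7 + \frac{1}{3} \left(-319\right) + \frac{2 \left(-319\right)^{2}}{3}\right) - \left(1619107 - 739243\right) \left(-2164948 - 1541533\right) = \left(7 - \frac{319}{3} + \frac{2}{3} \cdot 101761\right) - 879864 \left(-3706481\right) = \left(7 - \frac{319}{3} + \frac{203522}{3}\right) - -3261199198584 = \frac{203224}{3} + 3261199198584 = \frac{9783597798976}{3}$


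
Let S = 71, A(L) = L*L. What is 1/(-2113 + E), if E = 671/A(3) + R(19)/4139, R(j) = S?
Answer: -37251/75933455 ≈ -0.00049057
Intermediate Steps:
A(L) = L²
R(j) = 71
E = 2777908/37251 (E = 671/(3²) + 71/4139 = 671/9 + 71*(1/4139) = 671*(⅑) + 71/4139 = 671/9 + 71/4139 = 2777908/37251 ≈ 74.573)
1/(-2113 + E) = 1/(-2113 + 2777908/37251) = 1/(-75933455/37251) = -37251/75933455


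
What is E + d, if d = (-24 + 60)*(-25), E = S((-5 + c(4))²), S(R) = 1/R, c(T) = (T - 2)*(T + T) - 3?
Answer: -57599/64 ≈ -899.98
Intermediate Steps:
c(T) = -3 + 2*T*(-2 + T) (c(T) = (-2 + T)*(2*T) - 3 = 2*T*(-2 + T) - 3 = -3 + 2*T*(-2 + T))
E = 1/64 (E = 1/((-5 + (-3 - 4*4 + 2*4²))²) = 1/((-5 + (-3 - 16 + 2*16))²) = 1/((-5 + (-3 - 16 + 32))²) = 1/((-5 + 13)²) = 1/(8²) = 1/64 ≈ 0.015625)
d = -900 (d = 36*(-25) = -900)
E + d = 1/64 - 900 = -57599/64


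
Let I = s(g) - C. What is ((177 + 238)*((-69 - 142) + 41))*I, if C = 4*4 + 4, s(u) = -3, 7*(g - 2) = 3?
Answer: 1622650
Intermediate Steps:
g = 17/7 (g = 2 + (1/7)*3 = 2 + 3/7 = 17/7 ≈ 2.4286)
C = 20 (C = 16 + 4 = 20)
I = -23 (I = -3 - 1*20 = -3 - 20 = -23)
((177 + 238)*((-69 - 142) + 41))*I = ((177 + 238)*((-69 - 142) + 41))*(-23) = (415*(-211 + 41))*(-23) = (415*(-170))*(-23) = -70550*(-23) = 1622650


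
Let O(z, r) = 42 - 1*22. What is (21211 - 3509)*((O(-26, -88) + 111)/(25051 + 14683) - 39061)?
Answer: -13737191390193/19867 ≈ -6.9146e+8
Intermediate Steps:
O(z, r) = 20 (O(z, r) = 42 - 22 = 20)
(21211 - 3509)*((O(-26, -88) + 111)/(25051 + 14683) - 39061) = (21211 - 3509)*((20 + 111)/(25051 + 14683) - 39061) = 17702*(131/39734 - 39061) = 17702*(-1552049643/39734) = -13737191390193/19867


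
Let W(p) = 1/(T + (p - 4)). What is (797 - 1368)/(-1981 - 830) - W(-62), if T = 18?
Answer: 10073/44976 ≈ 0.22396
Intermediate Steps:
W(p) = 1/(14 + p) (W(p) = 1/(18 + (p - 4)) = 1/(18 + (-4 + p)) = 1/(14 + p))
(797 - 1368)/(-1981 - 830) - W(-62) = (797 - 1368)/(-1981 - 830) - 1/(14 - 62) = -571/(-2811) - 1/(-48) = -571*(-1/2811) - 1*(-1/48) = 571/2811 + 1/48 = 10073/44976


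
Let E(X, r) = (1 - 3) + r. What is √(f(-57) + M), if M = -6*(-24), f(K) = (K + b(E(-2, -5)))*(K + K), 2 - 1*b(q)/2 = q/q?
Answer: √6414 ≈ 80.087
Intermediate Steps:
E(X, r) = -2 + r
b(q) = 2 (b(q) = 4 - 2*q/q = 4 - 2*1 = 4 - 2 = 2)
f(K) = 2*K*(2 + K) (f(K) = (K + 2)*(K + K) = (2 + K)*(2*K) = 2*K*(2 + K))
M = 144
√(f(-57) + M) = √(2*(-57)*(2 - 57) + 144) = √(2*(-57)*(-55) + 144) = √(6270 + 144) = √6414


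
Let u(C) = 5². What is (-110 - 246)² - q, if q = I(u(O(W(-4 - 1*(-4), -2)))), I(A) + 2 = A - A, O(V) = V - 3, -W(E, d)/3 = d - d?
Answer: 126738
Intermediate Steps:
W(E, d) = 0 (W(E, d) = -3*(d - d) = -3*0 = 0)
O(V) = -3 + V
u(C) = 25
I(A) = -2 (I(A) = -2 + (A - A) = -2 + 0 = -2)
q = -2
(-110 - 246)² - q = (-110 - 246)² - 1*(-2) = (-356)² + 2 = 126736 + 2 = 126738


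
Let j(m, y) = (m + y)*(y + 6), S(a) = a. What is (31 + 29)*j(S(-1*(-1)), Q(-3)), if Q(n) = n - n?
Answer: 360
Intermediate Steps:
Q(n) = 0
j(m, y) = (6 + y)*(m + y) (j(m, y) = (m + y)*(6 + y) = (6 + y)*(m + y))
(31 + 29)*j(S(-1*(-1)), Q(-3)) = (31 + 29)*(0**2 + 6*(-1*(-1)) + 6*0 - 1*(-1)*0) = 60*(0 + 6*1 + 0 + 1*0) = 60*(0 + 6 + 0 + 0) = 60*6 = 360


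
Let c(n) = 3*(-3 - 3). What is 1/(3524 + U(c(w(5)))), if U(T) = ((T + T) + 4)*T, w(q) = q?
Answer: 1/4100 ≈ 0.00024390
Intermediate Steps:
c(n) = -18 (c(n) = 3*(-6) = -18)
U(T) = T*(4 + 2*T) (U(T) = (2*T + 4)*T = (4 + 2*T)*T = T*(4 + 2*T))
1/(3524 + U(c(w(5)))) = 1/(3524 + 2*(-18)*(2 - 18)) = 1/(3524 + 2*(-18)*(-16)) = 1/(3524 + 576) = 1/4100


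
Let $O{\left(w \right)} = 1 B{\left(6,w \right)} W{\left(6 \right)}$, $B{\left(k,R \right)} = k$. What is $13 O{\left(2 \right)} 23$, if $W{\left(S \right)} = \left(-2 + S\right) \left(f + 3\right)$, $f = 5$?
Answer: $57408$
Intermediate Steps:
$W{\left(S \right)} = -16 + 8 S$ ($W{\left(S \right)} = \left(-2 + S\right) \left(5 + 3\right) = \left(-2 + S\right) 8 = -16 + 8 S$)
$O{\left(w \right)} = 192$ ($O{\left(w \right)} = 1 \cdot 6 \left(-16 + 8 \cdot 6\right) = 6 \left(-16 + 48\right) = 6 \cdot 32 = 192$)
$13 O{\left(2 \right)} 23 = 13 \cdot 192 \cdot 23 = 2496 \cdot 23 = 57408$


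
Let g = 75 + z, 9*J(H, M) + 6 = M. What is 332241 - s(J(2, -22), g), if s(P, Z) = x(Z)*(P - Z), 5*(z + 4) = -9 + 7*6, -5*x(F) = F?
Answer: 372361909/1125 ≈ 3.3099e+5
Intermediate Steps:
x(F) = -F/5
z = 13/5 (z = -4 + (-9 + 7*6)/5 = -4 + (-9 + 42)/5 = -4 + (⅕)*33 = -4 + 33/5 = 13/5 ≈ 2.6000)
J(H, M) = -⅔ + M/9
g = 388/5 (g = 75 + 13/5 = 388/5 ≈ 77.600)
s(P, Z) = -Z*(P - Z)/5 (s(P, Z) = (-Z/5)*(P - Z) = -Z*(P - Z)/5)
332241 - s(J(2, -22), g) = 332241 - 388*(388/5 - (-⅔ + (⅑)*(-22)))/(5*5) = 332241 - 388*(388/5 - (-⅔ - 22/9))/(5*5) = 332241 - 388*(388/5 - 1*(-28/9))/(5*5) = 332241 - 388*(388/5 + 28/9)/(5*5) = 332241 - 388*3632/(5*5*45) = 332241 - 1*1409216/1125 = 332241 - 1409216/1125 = 372361909/1125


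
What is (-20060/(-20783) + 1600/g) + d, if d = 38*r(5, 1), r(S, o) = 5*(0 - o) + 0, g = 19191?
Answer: -75362620810/398846553 ≈ -188.95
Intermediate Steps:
r(S, o) = -5*o (r(S, o) = 5*(-o) + 0 = -5*o + 0 = -5*o)
d = -190 (d = 38*(-5*1) = 38*(-5) = -190)
(-20060/(-20783) + 1600/g) + d = (-20060/(-20783) + 1600/19191) - 190 = (-20060*(-1/20783) + 1600*(1/19191)) - 190 = (20060/20783 + 1600/19191) - 190 = 418224260/398846553 - 190 = -75362620810/398846553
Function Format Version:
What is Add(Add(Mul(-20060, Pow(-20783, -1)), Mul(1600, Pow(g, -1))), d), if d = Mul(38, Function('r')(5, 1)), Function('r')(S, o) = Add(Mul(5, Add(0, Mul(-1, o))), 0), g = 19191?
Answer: Rational(-75362620810, 398846553) ≈ -188.95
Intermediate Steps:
Function('r')(S, o) = Mul(-5, o) (Function('r')(S, o) = Add(Mul(5, Mul(-1, o)), 0) = Add(Mul(-5, o), 0) = Mul(-5, o))
d = -190 (d = Mul(38, Mul(-5, 1)) = Mul(38, -5) = -190)
Add(Add(Mul(-20060, Pow(-20783, -1)), Mul(1600, Pow(g, -1))), d) = Add(Add(Mul(-20060, Pow(-20783, -1)), Mul(1600, Pow(19191, -1))), -190) = Add(Add(Mul(-20060, Rational(-1, 20783)), Mul(1600, Rational(1, 19191))), -190) = Add(Add(Rational(20060, 20783), Rational(1600, 19191)), -190) = Add(Rational(418224260, 398846553), -190) = Rational(-75362620810, 398846553)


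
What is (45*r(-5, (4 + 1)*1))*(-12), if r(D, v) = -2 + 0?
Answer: 1080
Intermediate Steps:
r(D, v) = -2
(45*r(-5, (4 + 1)*1))*(-12) = (45*(-2))*(-12) = -90*(-12) = 1080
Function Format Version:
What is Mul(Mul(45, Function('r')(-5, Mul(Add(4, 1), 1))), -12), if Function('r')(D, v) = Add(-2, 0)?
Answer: 1080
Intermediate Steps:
Function('r')(D, v) = -2
Mul(Mul(45, Function('r')(-5, Mul(Add(4, 1), 1))), -12) = Mul(Mul(45, -2), -12) = Mul(-90, -12) = 1080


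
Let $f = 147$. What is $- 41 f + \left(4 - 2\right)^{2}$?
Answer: $-6023$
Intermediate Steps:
$- 41 f + \left(4 - 2\right)^{2} = \left(-41\right) 147 + \left(4 - 2\right)^{2} = -6027 + 2^{2} = -6027 + 4 = -6023$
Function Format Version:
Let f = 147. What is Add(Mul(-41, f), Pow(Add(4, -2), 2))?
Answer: -6023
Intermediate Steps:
Add(Mul(-41, f), Pow(Add(4, -2), 2)) = Add(Mul(-41, 147), Pow(Add(4, -2), 2)) = Add(-6027, Pow(2, 2)) = Add(-6027, 4) = -6023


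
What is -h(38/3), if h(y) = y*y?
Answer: -1444/9 ≈ -160.44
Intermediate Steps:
h(y) = y²
-h(38/3) = -(38/3)² = -1*1444/9 = -1444/9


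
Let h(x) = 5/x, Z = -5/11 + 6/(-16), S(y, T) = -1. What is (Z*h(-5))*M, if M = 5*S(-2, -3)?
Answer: -365/88 ≈ -4.1477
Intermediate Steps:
Z = -73/88 (Z = -5*1/11 + 6*(-1/16) = -5/11 - 3/8 = -73/88 ≈ -0.82955)
M = -5 (M = 5*(-1) = -5)
(Z*h(-5))*M = -365/(88*(-5))*(-5) = -365*(-1)/(88*5)*(-5) = -73/88*(-1)*(-5) = (73/88)*(-5) = -365/88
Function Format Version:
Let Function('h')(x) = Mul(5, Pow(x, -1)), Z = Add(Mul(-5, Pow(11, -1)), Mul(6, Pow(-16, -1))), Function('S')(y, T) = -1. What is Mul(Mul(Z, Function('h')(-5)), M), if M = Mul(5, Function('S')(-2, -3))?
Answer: Rational(-365, 88) ≈ -4.1477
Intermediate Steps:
Z = Rational(-73, 88) (Z = Add(Mul(-5, Rational(1, 11)), Mul(6, Rational(-1, 16))) = Add(Rational(-5, 11), Rational(-3, 8)) = Rational(-73, 88) ≈ -0.82955)
M = -5 (M = Mul(5, -1) = -5)
Mul(Mul(Z, Function('h')(-5)), M) = Mul(Mul(Rational(-73, 88), Mul(5, Pow(-5, -1))), -5) = Mul(Mul(Rational(-73, 88), Mul(5, Rational(-1, 5))), -5) = Mul(Mul(Rational(-73, 88), -1), -5) = Mul(Rational(73, 88), -5) = Rational(-365, 88)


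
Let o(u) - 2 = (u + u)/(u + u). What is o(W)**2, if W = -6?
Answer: 9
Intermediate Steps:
o(u) = 3 (o(u) = 2 + (u + u)/(u + u) = 2 + (2*u)/((2*u)) = 2 + (2*u)*(1/(2*u)) = 2 + 1 = 3)
o(W)**2 = 3**2 = 9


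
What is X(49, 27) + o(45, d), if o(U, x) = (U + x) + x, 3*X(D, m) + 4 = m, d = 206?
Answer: 1394/3 ≈ 464.67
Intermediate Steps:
X(D, m) = -4/3 + m/3
o(U, x) = U + 2*x
X(49, 27) + o(45, d) = (-4/3 + (⅓)*27) + (45 + 2*206) = (-4/3 + 9) + (45 + 412) = 23/3 + 457 = 1394/3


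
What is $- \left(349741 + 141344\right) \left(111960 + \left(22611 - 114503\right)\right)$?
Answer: $-9855093780$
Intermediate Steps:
$- \left(349741 + 141344\right) \left(111960 + \left(22611 - 114503\right)\right) = - 491085 \left(111960 + \left(22611 - 114503\right)\right) = - 491085 \left(111960 - 91892\right) = - 491085 \cdot 20068 = \left(-1\right) 9855093780 = -9855093780$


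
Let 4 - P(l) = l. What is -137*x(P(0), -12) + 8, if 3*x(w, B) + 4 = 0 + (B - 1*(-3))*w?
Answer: 5504/3 ≈ 1834.7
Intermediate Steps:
P(l) = 4 - l
x(w, B) = -4/3 + w*(3 + B)/3 (x(w, B) = -4/3 + (0 + (B - 1*(-3))*w)/3 = -4/3 + (0 + (B + 3)*w)/3 = -4/3 + (0 + (3 + B)*w)/3 = -4/3 + (0 + w*(3 + B))/3 = -4/3 + (w*(3 + B))/3 = -4/3 + w*(3 + B)/3)
-137*x(P(0), -12) + 8 = -137*(-4/3 + (4 - 1*0) + (⅓)*(-12)*(4 - 1*0)) + 8 = -137*(-4/3 + (4 + 0) + (⅓)*(-12)*(4 + 0)) + 8 = -137*(-4/3 + 4 + (⅓)*(-12)*4) + 8 = -137*(-4/3 + 4 - 16) + 8 = -137*(-40/3) + 8 = 5480/3 + 8 = 5504/3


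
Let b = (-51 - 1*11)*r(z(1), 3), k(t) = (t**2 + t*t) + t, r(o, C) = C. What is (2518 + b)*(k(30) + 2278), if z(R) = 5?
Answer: 9579856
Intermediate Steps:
k(t) = t + 2*t**2 (k(t) = (t**2 + t**2) + t = 2*t**2 + t = t + 2*t**2)
b = -186 (b = (-51 - 1*11)*3 = (-51 - 11)*3 = -62*3 = -186)
(2518 + b)*(k(30) + 2278) = (2518 - 186)*(30*(1 + 2*30) + 2278) = 2332*(30*(1 + 60) + 2278) = 2332*(30*61 + 2278) = 2332*(1830 + 2278) = 2332*4108 = 9579856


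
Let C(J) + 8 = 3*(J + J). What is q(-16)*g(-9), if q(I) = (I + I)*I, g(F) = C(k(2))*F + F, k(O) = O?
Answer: -23040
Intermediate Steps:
C(J) = -8 + 6*J (C(J) = -8 + 3*(J + J) = -8 + 3*(2*J) = -8 + 6*J)
g(F) = 5*F (g(F) = (-8 + 6*2)*F + F = (-8 + 12)*F + F = 4*F + F = 5*F)
q(I) = 2*I² (q(I) = (2*I)*I = 2*I²)
q(-16)*g(-9) = (2*(-16)²)*(5*(-9)) = (2*256)*(-45) = 512*(-45) = -23040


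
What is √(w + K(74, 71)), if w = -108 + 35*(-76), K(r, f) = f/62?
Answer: I*√10635790/62 ≈ 52.601*I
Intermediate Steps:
K(r, f) = f/62 (K(r, f) = f*(1/62) = f/62)
w = -2768 (w = -108 - 2660 = -2768)
√(w + K(74, 71)) = √(-2768 + (1/62)*71) = √(-2768 + 71/62) = √(-171545/62) = I*√10635790/62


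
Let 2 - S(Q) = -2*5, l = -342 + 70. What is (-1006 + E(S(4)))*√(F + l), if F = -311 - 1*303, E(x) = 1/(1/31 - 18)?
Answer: -560373*I*√886/557 ≈ -29946.0*I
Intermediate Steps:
l = -272
S(Q) = 12 (S(Q) = 2 - (-2)*5 = 2 - 1*(-10) = 2 + 10 = 12)
E(x) = -31/557 (E(x) = 1/(1/31 - 18) = 1/(-557/31) = -31/557)
F = -614 (F = -311 - 303 = -614)
(-1006 + E(S(4)))*√(F + l) = (-1006 - 31/557)*√(-614 - 272) = -560373*I*√886/557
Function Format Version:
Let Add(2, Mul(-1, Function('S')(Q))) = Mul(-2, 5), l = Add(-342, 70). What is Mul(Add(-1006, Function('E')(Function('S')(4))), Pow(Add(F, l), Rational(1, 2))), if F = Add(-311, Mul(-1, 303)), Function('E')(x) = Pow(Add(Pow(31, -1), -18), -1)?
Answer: Mul(Rational(-560373, 557), I, Pow(886, Rational(1, 2))) ≈ Mul(-29946., I)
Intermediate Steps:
l = -272
Function('S')(Q) = 12 (Function('S')(Q) = Add(2, Mul(-1, Mul(-2, 5))) = Add(2, Mul(-1, -10)) = Add(2, 10) = 12)
Function('E')(x) = Rational(-31, 557) (Function('E')(x) = Pow(Add(Rational(1, 31), -18), -1) = Pow(Rational(-557, 31), -1) = Rational(-31, 557))
F = -614 (F = Add(-311, -303) = -614)
Mul(Add(-1006, Function('E')(Function('S')(4))), Pow(Add(F, l), Rational(1, 2))) = Mul(Add(-1006, Rational(-31, 557)), Pow(Add(-614, -272), Rational(1, 2))) = Mul(Rational(-560373, 557), Pow(-886, Rational(1, 2))) = Mul(Rational(-560373, 557), Mul(I, Pow(886, Rational(1, 2)))) = Mul(Rational(-560373, 557), I, Pow(886, Rational(1, 2)))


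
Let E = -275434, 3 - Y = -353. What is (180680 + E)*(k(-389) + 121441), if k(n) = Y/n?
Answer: -4476197247522/389 ≈ -1.1507e+10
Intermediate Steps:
Y = 356 (Y = 3 - 1*(-353) = 3 + 353 = 356)
k(n) = 356/n
(180680 + E)*(k(-389) + 121441) = (180680 - 275434)*(356/(-389) + 121441) = -94754*(356*(-1/389) + 121441) = -94754*(-356/389 + 121441) = -94754*47240193/389 = -4476197247522/389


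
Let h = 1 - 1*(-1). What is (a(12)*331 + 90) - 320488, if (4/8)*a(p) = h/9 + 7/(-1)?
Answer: -2923964/9 ≈ -3.2489e+5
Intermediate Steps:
h = 2 (h = 1 + 1 = 2)
a(p) = -122/9 (a(p) = 2*(2/9 + 7/(-1)) = 2*(2*(1/9) + 7*(-1)) = 2*(2/9 - 7) = 2*(-61/9) = -122/9)
(a(12)*331 + 90) - 320488 = (-122/9*331 + 90) - 320488 = (-40382/9 + 90) - 320488 = -39572/9 - 320488 = -2923964/9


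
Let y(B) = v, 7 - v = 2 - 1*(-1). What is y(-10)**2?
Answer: 16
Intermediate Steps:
v = 4 (v = 7 - (2 - 1*(-1)) = 7 - (2 + 1) = 7 - 1*3 = 7 - 3 = 4)
y(B) = 4
y(-10)**2 = 4**2 = 16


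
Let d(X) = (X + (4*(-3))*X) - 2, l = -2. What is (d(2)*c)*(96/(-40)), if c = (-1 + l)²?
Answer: 2592/5 ≈ 518.40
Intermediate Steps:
c = 9 (c = (-1 - 2)² = (-3)² = 9)
d(X) = -2 - 11*X (d(X) = (X - 12*X) - 2 = -11*X - 2 = -2 - 11*X)
(d(2)*c)*(96/(-40)) = ((-2 - 11*2)*9)*(96/(-40)) = ((-2 - 22)*9)*(96*(-1/40)) = -24*9*(-12/5) = -216*(-12/5) = 2592/5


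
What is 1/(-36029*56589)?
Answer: -1/2038845081 ≈ -4.9047e-10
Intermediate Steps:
1/(-36029*56589) = -1/36029*1/56589 = -1/2038845081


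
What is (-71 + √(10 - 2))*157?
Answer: -11147 + 314*√2 ≈ -10703.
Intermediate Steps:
(-71 + √(10 - 2))*157 = (-71 + √8)*157 = (-71 + 2*√2)*157 = -11147 + 314*√2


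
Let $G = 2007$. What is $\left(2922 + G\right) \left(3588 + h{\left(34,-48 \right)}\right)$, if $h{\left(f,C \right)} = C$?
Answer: $17448660$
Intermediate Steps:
$\left(2922 + G\right) \left(3588 + h{\left(34,-48 \right)}\right) = \left(2922 + 2007\right) \left(3588 - 48\right) = 4929 \cdot 3540 = 17448660$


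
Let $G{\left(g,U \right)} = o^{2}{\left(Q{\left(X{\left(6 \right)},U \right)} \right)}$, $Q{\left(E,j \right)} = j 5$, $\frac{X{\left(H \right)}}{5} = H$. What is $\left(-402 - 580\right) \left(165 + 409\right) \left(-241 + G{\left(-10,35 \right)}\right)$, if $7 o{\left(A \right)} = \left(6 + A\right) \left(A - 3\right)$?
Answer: $- \frac{78043024558260}{7} \approx -1.1149 \cdot 10^{13}$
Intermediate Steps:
$X{\left(H \right)} = 5 H$
$Q{\left(E,j \right)} = 5 j$
$o{\left(A \right)} = \frac{\left(-3 + A\right) \left(6 + A\right)}{7}$ ($o{\left(A \right)} = \frac{\left(6 + A\right) \left(A - 3\right)}{7} = \frac{\left(6 + A\right) \left(-3 + A\right)}{7} = \frac{\left(-3 + A\right) \left(6 + A\right)}{7}$)
$G{\left(g,U \right)} = \left(- \frac{18}{7} + \frac{15 U}{7} + \frac{25 U^{2}}{7}\right)^{2}$ ($G{\left(g,U \right)} = \left(- \frac{18}{7} + \frac{\left(5 U\right)^{2}}{7} + \frac{3 \cdot 5 U}{7}\right)^{2} = \left(- \frac{18}{7} + \frac{25 U^{2}}{7} + \frac{15 U}{7}\right)^{2} = \left(- \frac{18}{7} + \frac{15 U}{7} + \frac{25 U^{2}}{7}\right)^{2}$)
$\left(-402 - 580\right) \left(165 + 409\right) \left(-241 + G{\left(-10,35 \right)}\right) = \left(-402 - 580\right) \left(165 + 409\right) \left(-241 + \frac{\left(-18 + 15 \cdot 35 + 25 \cdot 35^{2}\right)^{2}}{49}\right) = \left(-982\right) 574 \left(-241 + \frac{\left(-18 + 525 + 25 \cdot 1225\right)^{2}}{49}\right) = - 563668 \left(-241 + \frac{\left(-18 + 525 + 30625\right)^{2}}{49}\right) = - 563668 \left(-241 + \frac{31132^{2}}{49}\right) = - 563668 \left(-241 + \frac{1}{49} \cdot 969201424\right) = - 563668 \left(-241 + \frac{969201424}{49}\right) = \left(-563668\right) \frac{969189615}{49} = - \frac{78043024558260}{7}$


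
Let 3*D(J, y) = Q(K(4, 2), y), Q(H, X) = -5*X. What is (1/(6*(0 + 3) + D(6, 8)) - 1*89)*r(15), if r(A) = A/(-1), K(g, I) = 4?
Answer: 18645/14 ≈ 1331.8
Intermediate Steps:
D(J, y) = -5*y/3 (D(J, y) = (-5*y)/3 = -5*y/3)
r(A) = -A (r(A) = A*(-1) = -A)
(1/(6*(0 + 3) + D(6, 8)) - 1*89)*r(15) = (1/(6*(0 + 3) - 5/3*8) - 1*89)*(-1*15) = (1/(6*3 - 40/3) - 89)*(-15) = (1/(18 - 40/3) - 89)*(-15) = (1/(14/3) - 89)*(-15) = (3/14 - 89)*(-15) = -1243/14*(-15) = 18645/14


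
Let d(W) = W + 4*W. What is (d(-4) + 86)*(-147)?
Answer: -9702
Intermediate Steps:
d(W) = 5*W
(d(-4) + 86)*(-147) = (5*(-4) + 86)*(-147) = (-20 + 86)*(-147) = 66*(-147) = -9702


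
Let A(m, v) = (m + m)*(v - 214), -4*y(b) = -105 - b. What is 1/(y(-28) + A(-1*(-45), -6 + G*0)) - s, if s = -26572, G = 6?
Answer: 2102456352/79123 ≈ 26572.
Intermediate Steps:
y(b) = 105/4 + b/4 (y(b) = -(-105 - b)/4 = 105/4 + b/4)
A(m, v) = 2*m*(-214 + v) (A(m, v) = (2*m)*(-214 + v) = 2*m*(-214 + v))
1/(y(-28) + A(-1*(-45), -6 + G*0)) - s = 1/((105/4 + (¼)*(-28)) + 2*(-1*(-45))*(-214 + (-6 + 6*0))) - 1*(-26572) = 1/((105/4 - 7) + 2*45*(-214 + (-6 + 0))) + 26572 = 1/(77/4 + 2*45*(-214 - 6)) + 26572 = 1/(77/4 + 2*45*(-220)) + 26572 = 1/(77/4 - 19800) + 26572 = 1/(-79123/4) + 26572 = -4/79123 + 26572 = 2102456352/79123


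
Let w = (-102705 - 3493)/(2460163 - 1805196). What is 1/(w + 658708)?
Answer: 654967/431431896438 ≈ 1.5181e-6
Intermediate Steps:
w = -106198/654967 ≈ -0.16214
1/(w + 658708) = 1/(-106198/654967 + 658708) = 1/(431431896438/654967) = 654967/431431896438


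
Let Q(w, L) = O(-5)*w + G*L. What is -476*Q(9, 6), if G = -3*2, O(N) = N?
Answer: 38556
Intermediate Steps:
G = -6
Q(w, L) = -6*L - 5*w (Q(w, L) = -5*w - 6*L = -6*L - 5*w)
-476*Q(9, 6) = -476*(-6*6 - 5*9) = -476*(-36 - 45) = -476*(-81) = 38556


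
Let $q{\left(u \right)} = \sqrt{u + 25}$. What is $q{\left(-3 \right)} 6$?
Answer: $6 \sqrt{22} \approx 28.142$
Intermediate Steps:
$q{\left(u \right)} = \sqrt{25 + u}$
$q{\left(-3 \right)} 6 = \sqrt{25 - 3} \cdot 6 = \sqrt{22} \cdot 6 = 6 \sqrt{22}$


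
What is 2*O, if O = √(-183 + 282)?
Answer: 6*√11 ≈ 19.900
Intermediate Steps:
O = 3*√11 (O = √99 = 3*√11 ≈ 9.9499)
2*O = 2*(3*√11) = 6*√11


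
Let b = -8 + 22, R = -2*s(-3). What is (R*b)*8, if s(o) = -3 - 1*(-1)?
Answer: 448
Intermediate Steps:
s(o) = -2 (s(o) = -3 + 1 = -2)
R = 4 (R = -2*(-2) = 4)
b = 14
(R*b)*8 = (4*14)*8 = 56*8 = 448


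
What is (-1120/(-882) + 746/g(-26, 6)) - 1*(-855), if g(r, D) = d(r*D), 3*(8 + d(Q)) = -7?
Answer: 1531301/1953 ≈ 784.08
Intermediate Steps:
d(Q) = -31/3 (d(Q) = -8 + (⅓)*(-7) = -8 - 7/3 = -31/3)
g(r, D) = -31/3
(-1120/(-882) + 746/g(-26, 6)) - 1*(-855) = (-1120/(-882) + 746/(-31/3)) - 1*(-855) = (-1120*(-1/882) + 746*(-3/31)) + 855 = (80/63 - 2238/31) + 855 = -138514/1953 + 855 = 1531301/1953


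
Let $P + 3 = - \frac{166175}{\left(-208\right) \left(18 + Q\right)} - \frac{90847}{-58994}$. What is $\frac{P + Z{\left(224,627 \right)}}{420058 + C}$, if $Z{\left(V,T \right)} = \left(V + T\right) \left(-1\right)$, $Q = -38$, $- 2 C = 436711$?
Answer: $- \frac{1684691143}{380775593120} \approx -0.0044244$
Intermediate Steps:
$C = - \frac{436711}{2}$ ($C = \left(- \frac{1}{2}\right) 436711 = - \frac{436711}{2} \approx -2.1836 \cdot 10^{5}$)
$Z{\left(V,T \right)} = - T - V$ ($Z{\left(V,T \right)} = \left(T + V\right) \left(-1\right) = - T - V$)
$P = - \frac{78166535}{1887808}$ ($P = -3 - \left(- \frac{90847}{58994} + 166175 \left(- \frac{1}{208 \left(18 - 38\right)}\right)\right) = -3 - \left(- \frac{90847}{58994} + \frac{166175}{\left(-208\right) \left(-20\right)}\right) = -3 + \left(- \frac{166175}{4160} + \frac{90847}{58994}\right) = -3 + \left(\left(-166175\right) \frac{1}{4160} + \frac{90847}{58994}\right) = -3 + \left(- \frac{33235}{832} + \frac{90847}{58994}\right) = -3 - \frac{72503111}{1887808} = - \frac{78166535}{1887808} \approx -41.406$)
$\frac{P + Z{\left(224,627 \right)}}{420058 + C} = \frac{- \frac{78166535}{1887808} - 851}{420058 - \frac{436711}{2}} = \frac{- \frac{78166535}{1887808} - 851}{\frac{403405}{2}} = \left(- \frac{78166535}{1887808} - 851\right) \frac{2}{403405} = \left(- \frac{1684691143}{1887808}\right) \frac{2}{403405} = - \frac{1684691143}{380775593120}$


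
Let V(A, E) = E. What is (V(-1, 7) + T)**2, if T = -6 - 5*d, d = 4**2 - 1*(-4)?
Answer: 9801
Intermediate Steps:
d = 20 (d = 16 + 4 = 20)
T = -106 (T = -6 - 5*20 = -6 - 100 = -106)
(V(-1, 7) + T)**2 = (7 - 106)**2 = (-99)**2 = 9801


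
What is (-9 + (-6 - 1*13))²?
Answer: 784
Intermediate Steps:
(-9 + (-6 - 1*13))² = (-9 + (-6 - 13))² = (-9 - 19)² = (-28)² = 784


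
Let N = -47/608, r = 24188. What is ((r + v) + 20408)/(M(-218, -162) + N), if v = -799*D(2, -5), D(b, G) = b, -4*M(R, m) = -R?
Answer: -26142784/33183 ≈ -787.84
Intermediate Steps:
M(R, m) = R/4 (M(R, m) = -(-1)*R/4 = R/4)
N = -47/608 (N = -47*1/608 = -47/608 ≈ -0.077303)
v = -1598 (v = -799*2 = -1598)
((r + v) + 20408)/(M(-218, -162) + N) = ((24188 - 1598) + 20408)/((1/4)*(-218) - 47/608) = (22590 + 20408)/(-109/2 - 47/608) = 42998/(-33183/608) = 42998*(-608/33183) = -26142784/33183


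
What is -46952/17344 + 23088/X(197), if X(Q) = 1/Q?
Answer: 9860786579/2168 ≈ 4.5483e+6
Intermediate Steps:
-46952/17344 + 23088/X(197) = -46952/17344 + 23088/(1/197) = -46952*1/17344 + 23088/(1/197) = -5869/2168 + 23088*197 = -5869/2168 + 4548336 = 9860786579/2168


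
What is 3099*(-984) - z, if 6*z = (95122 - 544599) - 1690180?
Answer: -5385613/2 ≈ -2.6928e+6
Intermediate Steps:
z = -713219/2 (z = ((95122 - 544599) - 1690180)/6 = (-449477 - 1690180)/6 = (⅙)*(-2139657) = -713219/2 ≈ -3.5661e+5)
3099*(-984) - z = 3099*(-984) - 1*(-713219/2) = -3049416 + 713219/2 = -5385613/2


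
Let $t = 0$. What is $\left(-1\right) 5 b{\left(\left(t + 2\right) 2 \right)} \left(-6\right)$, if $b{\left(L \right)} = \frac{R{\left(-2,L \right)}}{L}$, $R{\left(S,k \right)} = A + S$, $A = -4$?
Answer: $-45$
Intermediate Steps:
$R{\left(S,k \right)} = -4 + S$
$b{\left(L \right)} = - \frac{6}{L}$ ($b{\left(L \right)} = \frac{-4 - 2}{L} = - \frac{6}{L}$)
$\left(-1\right) 5 b{\left(\left(t + 2\right) 2 \right)} \left(-6\right) = \left(-1\right) 5 \left(- \frac{6}{\left(0 + 2\right) 2}\right) \left(-6\right) = - 5 \left(- \frac{6}{2 \cdot 2}\right) \left(-6\right) = - 5 \left(- \frac{6}{4}\right) \left(-6\right) = - 5 \left(\left(-6\right) \frac{1}{4}\right) \left(-6\right) = \left(-5\right) \left(- \frac{3}{2}\right) \left(-6\right) = \frac{15}{2} \left(-6\right) = -45$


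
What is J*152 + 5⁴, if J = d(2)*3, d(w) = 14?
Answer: 7009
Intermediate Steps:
J = 42 (J = 14*3 = 42)
J*152 + 5⁴ = 42*152 + 5⁴ = 6384 + 625 = 7009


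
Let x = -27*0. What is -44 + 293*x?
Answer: -44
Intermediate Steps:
x = 0
-44 + 293*x = -44 + 293*0 = -44 + 0 = -44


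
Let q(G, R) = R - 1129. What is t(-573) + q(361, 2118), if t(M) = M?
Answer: 416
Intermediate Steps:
q(G, R) = -1129 + R
t(-573) + q(361, 2118) = -573 + (-1129 + 2118) = -573 + 989 = 416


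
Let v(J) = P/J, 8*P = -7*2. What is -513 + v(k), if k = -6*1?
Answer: -12305/24 ≈ -512.71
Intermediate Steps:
k = -6
P = -7/4 (P = (-7*2)/8 = (1/8)*(-14) = -7/4 ≈ -1.7500)
v(J) = -7/(4*J)
-513 + v(k) = -513 - 7/4/(-6) = -513 - 7/4*(-1/6) = -513 + 7/24 = -12305/24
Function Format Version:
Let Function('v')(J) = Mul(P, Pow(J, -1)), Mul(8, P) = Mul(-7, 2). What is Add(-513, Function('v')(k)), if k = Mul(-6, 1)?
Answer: Rational(-12305, 24) ≈ -512.71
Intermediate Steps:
k = -6
P = Rational(-7, 4) (P = Mul(Rational(1, 8), Mul(-7, 2)) = Mul(Rational(1, 8), -14) = Rational(-7, 4) ≈ -1.7500)
Function('v')(J) = Mul(Rational(-7, 4), Pow(J, -1))
Add(-513, Function('v')(k)) = Add(-513, Mul(Rational(-7, 4), Pow(-6, -1))) = Add(-513, Mul(Rational(-7, 4), Rational(-1, 6))) = Add(-513, Rational(7, 24)) = Rational(-12305, 24)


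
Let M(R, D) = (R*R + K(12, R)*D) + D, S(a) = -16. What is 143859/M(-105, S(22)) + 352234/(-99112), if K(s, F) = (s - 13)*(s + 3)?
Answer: 5147936471/557455444 ≈ 9.2347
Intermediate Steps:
K(s, F) = (-13 + s)*(3 + s)
M(R, D) = R**2 - 14*D (M(R, D) = (R*R + (-39 + 12**2 - 10*12)*D) + D = (R**2 + (-39 + 144 - 120)*D) + D = (R**2 - 15*D) + D = R**2 - 14*D)
143859/M(-105, S(22)) + 352234/(-99112) = 143859/((-105)**2 - 14*(-16)) + 352234/(-99112) = 143859/(11025 + 224) + 352234*(-1/99112) = 143859/11249 - 176117/49556 = 5147936471/557455444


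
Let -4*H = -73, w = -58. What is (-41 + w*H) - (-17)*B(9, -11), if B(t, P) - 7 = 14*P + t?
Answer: -6891/2 ≈ -3445.5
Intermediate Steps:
B(t, P) = 7 + t + 14*P (B(t, P) = 7 + (14*P + t) = 7 + (t + 14*P) = 7 + t + 14*P)
H = 73/4 (H = -¼*(-73) = 73/4 ≈ 18.250)
(-41 + w*H) - (-17)*B(9, -11) = (-41 - 58*73/4) - (-17)*(7 + 9 + 14*(-11)) = (-41 - 2117/2) - (-17)*(7 + 9 - 154) = -2199/2 - (-17)*(-138) = -2199/2 - 1*2346 = -2199/2 - 2346 = -6891/2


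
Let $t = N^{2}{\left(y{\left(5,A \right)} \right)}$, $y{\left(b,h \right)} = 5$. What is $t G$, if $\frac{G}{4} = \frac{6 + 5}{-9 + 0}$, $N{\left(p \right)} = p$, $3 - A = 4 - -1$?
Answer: $- \frac{1100}{9} \approx -122.22$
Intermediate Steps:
$A = -2$ ($A = 3 - \left(4 - -1\right) = 3 - \left(4 + 1\right) = 3 - 5 = -2$)
$G = - \frac{44}{9}$ ($G = 4 \frac{6 + 5}{-9 + 0} = 4 \frac{11}{-9} = 4 \cdot 11 \left(- \frac{1}{9}\right) = 4 \left(- \frac{11}{9}\right) = - \frac{44}{9} \approx -4.8889$)
$t = 25$ ($t = 5^{2} = 25$)
$t G = 25 \left(- \frac{44}{9}\right) = - \frac{1100}{9}$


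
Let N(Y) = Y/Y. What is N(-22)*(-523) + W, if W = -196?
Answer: -719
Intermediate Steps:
N(Y) = 1
N(-22)*(-523) + W = 1*(-523) - 196 = -523 - 196 = -719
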